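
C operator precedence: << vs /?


'/' is multiplicative (level 10); '<<' is shift (level 8)
Higher level binds tighter
'/' has higher precedence than '<<'


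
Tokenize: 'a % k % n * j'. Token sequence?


Scan left to right, longest-match per lexeme
Tokens: ID(a), OP(%), ID(k), OP(%), ID(n), OP(*), ID(j)


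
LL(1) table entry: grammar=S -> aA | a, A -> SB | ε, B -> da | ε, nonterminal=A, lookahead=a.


For [A, a]: 'a' ∈ FIRST(SB)
Entry: A -> SB


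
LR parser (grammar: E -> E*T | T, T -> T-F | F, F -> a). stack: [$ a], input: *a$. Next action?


'a' on top is the handle for F -> a
Action: reduce (F -> a)


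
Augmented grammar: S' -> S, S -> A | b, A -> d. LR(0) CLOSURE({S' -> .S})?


Start: S' -> .S
For each item with dot before a nonterminal B, add B -> .γ for every B-production
Closure: [S' -> .S, S -> .A, S -> .b, A -> .d]


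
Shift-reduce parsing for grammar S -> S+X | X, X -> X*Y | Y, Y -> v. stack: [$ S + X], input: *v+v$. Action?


'*' can extend X; shift to build X -> X*Y
Action: shift


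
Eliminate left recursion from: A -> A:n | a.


Left-recursive alternatives: A:n; non-recursive: a
Introduce A': A -> aA', A' -> :nA' | ε


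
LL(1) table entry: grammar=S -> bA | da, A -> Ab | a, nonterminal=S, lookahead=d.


For [S, d]: 'd' ∈ FIRST(da)
Entry: S -> da


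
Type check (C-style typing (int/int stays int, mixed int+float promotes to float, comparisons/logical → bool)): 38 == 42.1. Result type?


Operand types: int == float
Rule: comparison yields bool
Result type: bool


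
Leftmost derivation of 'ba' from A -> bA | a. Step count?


Derivation: A => bA => ba
Steps: 2


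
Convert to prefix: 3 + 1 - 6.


left-to-right (same/higher precedence on left): tree is (- (+ 3 1) 6)
Prefix: - + 3 1 6


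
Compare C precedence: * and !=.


'*' is multiplicative (level 10); '!=' is equality (level 6)
Higher level binds tighter
'*' has higher precedence than '!='


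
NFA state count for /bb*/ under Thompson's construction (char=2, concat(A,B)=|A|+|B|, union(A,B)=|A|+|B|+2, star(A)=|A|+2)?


Syntax tree has 2 char leaf(s), 0 union(s), 1 star(s)
chars contribute 2×2 = 4; each union adds +2; each star adds +2
Total: 4 + 0 + 2 = 6 states


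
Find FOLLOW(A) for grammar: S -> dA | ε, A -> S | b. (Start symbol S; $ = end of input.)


$ ∈ FOLLOW(S). For each A -> αBβ: add FIRST(β)\{ε} to FOLLOW(B); if β nullable, add FOLLOW(A).
FOLLOW(A) = {$}


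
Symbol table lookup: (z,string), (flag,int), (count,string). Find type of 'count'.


Lookup 'count' → type string


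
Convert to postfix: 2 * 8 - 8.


Left to right (same or higher precedence on left)
Postfix: 2 8 * 8 -


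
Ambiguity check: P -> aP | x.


right-linear, alternatives start with distinct terminals 'a' vs 'x': unique leftmost derivation
Unambiguous


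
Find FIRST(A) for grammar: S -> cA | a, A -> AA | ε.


Per alternative of A: FIRST(AA) = {ε}; FIRST(ε) = {ε}
FIRST(A) = {ε}


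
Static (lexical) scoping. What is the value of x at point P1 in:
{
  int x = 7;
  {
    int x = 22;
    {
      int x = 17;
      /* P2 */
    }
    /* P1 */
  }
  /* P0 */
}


x declared in the same block as P1
x = 22


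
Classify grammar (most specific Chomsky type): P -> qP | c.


Right-linear: every RHS is a terminal or a terminal followed by one nonterminal
Classification: Type 3 (Regular)


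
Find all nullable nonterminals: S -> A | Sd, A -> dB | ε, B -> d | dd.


A nonterminal is nullable iff some alternative derives ε (directly, or every symbol in it is nullable)
Nullable: {A, S}


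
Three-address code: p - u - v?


Break into single-operator statements:
t1 = p - u
t2 = t1 - v


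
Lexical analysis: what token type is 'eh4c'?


Pattern: letter/underscore followed by alphanumerics, not a keyword
Type: IDENTIFIER


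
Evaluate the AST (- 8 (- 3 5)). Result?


Evaluate inner: (- 3 5) = -2
Evaluate root: (- 8 -2) = 10
Result: 10


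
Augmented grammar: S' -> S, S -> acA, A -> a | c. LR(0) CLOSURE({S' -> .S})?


Start: S' -> .S
For each item with dot before a nonterminal B, add B -> .γ for every B-production
Closure: [S' -> .S, S -> .acA]


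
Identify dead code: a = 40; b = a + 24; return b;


a is read by b's definition; b is returned
No dead code


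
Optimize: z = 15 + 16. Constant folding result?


15 + 16 = 31 at compile time
Optimized: z = 31


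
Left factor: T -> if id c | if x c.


Common prefix: 'if'
Factored: T -> if T', T' -> id c | x c


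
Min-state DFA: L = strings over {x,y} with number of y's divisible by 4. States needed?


Track (count of y) mod 4: states 0..3, accept at 0
Minimal DFA: 4 states


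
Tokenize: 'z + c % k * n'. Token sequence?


Scan left to right, longest-match per lexeme
Tokens: ID(z), OP(+), ID(c), OP(%), ID(k), OP(*), ID(n)


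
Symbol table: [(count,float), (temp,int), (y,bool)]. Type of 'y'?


Lookup 'y' → type bool


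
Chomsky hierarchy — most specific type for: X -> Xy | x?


Left-linear: every RHS is a terminal or one nonterminal followed by a terminal
Classification: Type 3 (Regular)


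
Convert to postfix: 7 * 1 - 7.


Left to right (same or higher precedence on left)
Postfix: 7 1 * 7 -


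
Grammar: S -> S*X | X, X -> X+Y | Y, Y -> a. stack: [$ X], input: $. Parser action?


lookahead ∉ {+} so X won't extend; reduce S -> X
Action: reduce (S -> X)


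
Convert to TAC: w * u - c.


Break into single-operator statements:
t1 = w * u
t2 = t1 - c


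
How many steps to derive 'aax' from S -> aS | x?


Derivation: S => aS => aaS => aax
Steps: 3


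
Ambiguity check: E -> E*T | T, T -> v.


precedence layered via separate nonterminal T: deterministic
Unambiguous


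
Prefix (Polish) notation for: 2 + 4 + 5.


left-to-right (same/higher precedence on left): tree is (+ (+ 2 4) 5)
Prefix: + + 2 4 5


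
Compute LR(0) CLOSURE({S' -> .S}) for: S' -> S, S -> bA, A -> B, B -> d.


Start: S' -> .S
For each item with dot before a nonterminal B, add B -> .γ for every B-production
Closure: [S' -> .S, S -> .bA]


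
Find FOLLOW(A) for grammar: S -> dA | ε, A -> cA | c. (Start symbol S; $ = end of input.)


$ ∈ FOLLOW(S). For each A -> αBβ: add FIRST(β)\{ε} to FOLLOW(B); if β nullable, add FOLLOW(A).
FOLLOW(A) = {$}


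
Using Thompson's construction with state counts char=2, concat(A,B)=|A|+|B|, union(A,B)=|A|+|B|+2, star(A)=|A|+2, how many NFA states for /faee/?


Syntax tree has 4 char leaf(s), 0 union(s), 0 star(s)
chars contribute 4×2 = 8; each union adds +2; each star adds +2
Total: 8 + 0 + 0 = 8 states


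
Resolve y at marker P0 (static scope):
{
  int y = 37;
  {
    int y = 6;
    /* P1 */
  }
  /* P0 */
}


y declared in the same block as P0
y = 37


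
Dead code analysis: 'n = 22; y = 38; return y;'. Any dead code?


n is assigned but never read
Dead: 'n = 22'


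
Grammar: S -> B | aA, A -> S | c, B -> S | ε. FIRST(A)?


Per alternative of A: FIRST(S) = {a, ε}; FIRST(c) = {c}
FIRST(A) = {a, c, ε}


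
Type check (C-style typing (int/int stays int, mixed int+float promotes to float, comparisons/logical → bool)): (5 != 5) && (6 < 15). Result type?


Operand types: bool && bool
Rule: logical operators take bool operands and yield bool
Result type: bool


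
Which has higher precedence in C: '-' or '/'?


'/' is multiplicative (level 10); '-' is additive (level 9)
Higher level binds tighter
'/' has higher precedence than '-'


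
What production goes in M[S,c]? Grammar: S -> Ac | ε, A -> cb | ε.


For [S, c]: 'c' ∈ FIRST(Ac)
Entry: S -> Ac


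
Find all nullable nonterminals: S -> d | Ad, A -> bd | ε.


A nonterminal is nullable iff some alternative derives ε (directly, or every symbol in it is nullable)
Nullable: {A}


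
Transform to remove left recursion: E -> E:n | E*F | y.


Left-recursive alternatives: E:n, E*F; non-recursive: y
Introduce E': E -> yE', E' -> :nE' | *FE' | ε


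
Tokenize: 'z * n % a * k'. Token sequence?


Scan left to right, longest-match per lexeme
Tokens: ID(z), OP(*), ID(n), OP(%), ID(a), OP(*), ID(k)


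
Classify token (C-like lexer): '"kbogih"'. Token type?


Pattern: double-quoted sequence
Type: STRING_LITERAL


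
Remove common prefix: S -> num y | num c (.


Common prefix: 'num'
Factored: S -> num S', S' -> y | c (


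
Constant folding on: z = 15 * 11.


15 * 11 = 165 at compile time
Optimized: z = 165


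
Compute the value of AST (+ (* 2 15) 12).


Evaluate inner: (* 2 15) = 30
Evaluate root: (+ 30 12) = 42
Result: 42


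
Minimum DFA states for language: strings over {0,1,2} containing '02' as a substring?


KMP-style automaton: 2 progress states + 1 absorbing accept = 3
Minimal DFA: 3 states


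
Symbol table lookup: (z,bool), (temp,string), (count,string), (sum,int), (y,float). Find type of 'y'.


Lookup 'y' → type float


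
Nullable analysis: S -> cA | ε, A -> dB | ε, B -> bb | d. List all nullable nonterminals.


A nonterminal is nullable iff some alternative derives ε (directly, or every symbol in it is nullable)
Nullable: {A, S}


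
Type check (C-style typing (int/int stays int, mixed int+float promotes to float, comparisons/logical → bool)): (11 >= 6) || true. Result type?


Operand types: bool || bool
Rule: logical operators take bool operands and yield bool
Result type: bool


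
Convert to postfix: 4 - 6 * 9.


* has higher precedence, evaluate 6*9 first
Postfix: 4 6 9 * -


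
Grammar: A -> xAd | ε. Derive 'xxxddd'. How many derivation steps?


Derivation: A => xAd => xxAdd => xxxAddd => xxxddd
Steps: 4


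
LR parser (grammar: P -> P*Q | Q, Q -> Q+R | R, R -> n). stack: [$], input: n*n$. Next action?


no handle on stack; shift 'n'
Action: shift


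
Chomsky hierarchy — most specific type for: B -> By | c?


Left-linear: every RHS is a terminal or one nonterminal followed by a terminal
Classification: Type 3 (Regular)


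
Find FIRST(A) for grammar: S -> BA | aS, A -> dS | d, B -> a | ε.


Per alternative of A: FIRST(dS) = {d}; FIRST(d) = {d}
FIRST(A) = {d}


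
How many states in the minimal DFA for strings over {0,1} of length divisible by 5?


Track length mod 5: states 0..4, accept at 0
Minimal DFA: 5 states


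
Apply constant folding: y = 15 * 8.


15 * 8 = 120 at compile time
Optimized: y = 120


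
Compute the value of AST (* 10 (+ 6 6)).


Evaluate inner: (+ 6 6) = 12
Evaluate root: (* 10 12) = 120
Result: 120


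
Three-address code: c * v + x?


Break into single-operator statements:
t1 = c * v
t2 = t1 + x


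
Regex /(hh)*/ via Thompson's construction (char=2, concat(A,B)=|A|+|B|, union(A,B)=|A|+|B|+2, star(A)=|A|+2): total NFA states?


Syntax tree has 2 char leaf(s), 0 union(s), 1 star(s)
chars contribute 2×2 = 4; each union adds +2; each star adds +2
Total: 4 + 0 + 2 = 6 states


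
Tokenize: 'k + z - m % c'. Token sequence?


Scan left to right, longest-match per lexeme
Tokens: ID(k), OP(+), ID(z), OP(-), ID(m), OP(%), ID(c)


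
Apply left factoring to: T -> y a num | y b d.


Common prefix: 'y'
Factored: T -> y T', T' -> a num | b d


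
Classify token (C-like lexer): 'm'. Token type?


Pattern: letter/underscore followed by alphanumerics, not a keyword
Type: IDENTIFIER


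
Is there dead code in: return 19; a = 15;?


statement follows a return and is unreachable
Dead: 'a = 15'


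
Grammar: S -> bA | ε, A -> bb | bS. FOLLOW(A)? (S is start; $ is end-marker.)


$ ∈ FOLLOW(S). For each A -> αBβ: add FIRST(β)\{ε} to FOLLOW(B); if β nullable, add FOLLOW(A).
FOLLOW(A) = {$}


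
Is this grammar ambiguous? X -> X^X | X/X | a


'a^a/a' has two parse trees (no precedence encoded between ^ and /)
Ambiguous


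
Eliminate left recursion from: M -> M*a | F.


Left-recursive alternatives: M*a; non-recursive: F
Introduce M': M -> FM', M' -> *aM' | ε


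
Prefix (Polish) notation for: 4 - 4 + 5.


left-to-right (same/higher precedence on left): tree is (+ (- 4 4) 5)
Prefix: + - 4 4 5


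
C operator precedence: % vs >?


'%' is multiplicative (level 10); '>' is relational (level 7)
Higher level binds tighter
'%' has higher precedence than '>'


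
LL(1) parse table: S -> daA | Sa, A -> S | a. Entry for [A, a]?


For [A, a]: 'a' ∈ FIRST(a)
Entry: A -> a


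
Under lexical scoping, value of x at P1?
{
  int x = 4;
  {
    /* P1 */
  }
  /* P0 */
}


P1's block does not declare x; resolves to the enclosing declaration at depth 0
x = 4


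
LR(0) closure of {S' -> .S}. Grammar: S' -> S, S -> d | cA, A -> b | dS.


Start: S' -> .S
For each item with dot before a nonterminal B, add B -> .γ for every B-production
Closure: [S' -> .S, S -> .d, S -> .cA]


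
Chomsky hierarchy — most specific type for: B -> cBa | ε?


Single nonterminal LHS, but c^n a^n is not regular
Classification: Type 2 (Context-Free)


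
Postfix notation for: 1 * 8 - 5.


Left to right (same or higher precedence on left)
Postfix: 1 8 * 5 -


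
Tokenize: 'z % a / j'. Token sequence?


Scan left to right, longest-match per lexeme
Tokens: ID(z), OP(%), ID(a), OP(/), ID(j)


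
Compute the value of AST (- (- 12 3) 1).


Evaluate inner: (- 12 3) = 9
Evaluate root: (- 9 1) = 8
Result: 8


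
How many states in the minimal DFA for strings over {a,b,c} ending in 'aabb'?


Track the longest suffix of input matching a prefix of 'aabb': 5 classes (prefixes of length 0..4)
Minimal DFA: 5 states


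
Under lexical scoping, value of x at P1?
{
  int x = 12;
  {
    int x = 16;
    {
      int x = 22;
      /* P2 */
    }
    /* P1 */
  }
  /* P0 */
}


x declared in the same block as P1
x = 16


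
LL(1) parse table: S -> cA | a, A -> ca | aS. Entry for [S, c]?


For [S, c]: 'c' ∈ FIRST(cA)
Entry: S -> cA


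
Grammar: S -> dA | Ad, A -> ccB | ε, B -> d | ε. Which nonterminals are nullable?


A nonterminal is nullable iff some alternative derives ε (directly, or every symbol in it is nullable)
Nullable: {A, B}


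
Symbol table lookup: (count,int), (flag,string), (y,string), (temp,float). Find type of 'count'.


Lookup 'count' → type int


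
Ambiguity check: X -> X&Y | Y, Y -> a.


precedence layered via separate nonterminal Y: deterministic
Unambiguous


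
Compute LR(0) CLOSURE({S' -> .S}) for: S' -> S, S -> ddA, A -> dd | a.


Start: S' -> .S
For each item with dot before a nonterminal B, add B -> .γ for every B-production
Closure: [S' -> .S, S -> .ddA]


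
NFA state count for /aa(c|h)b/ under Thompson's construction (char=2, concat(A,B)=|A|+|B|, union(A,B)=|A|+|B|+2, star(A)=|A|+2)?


Syntax tree has 5 char leaf(s), 1 union(s), 0 star(s)
chars contribute 5×2 = 10; each union adds +2; each star adds +2
Total: 10 + 2 + 0 = 12 states


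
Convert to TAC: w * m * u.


Break into single-operator statements:
t1 = w * m
t2 = t1 * u


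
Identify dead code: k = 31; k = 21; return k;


first assignment to k is overwritten before any read
Dead: 'k = 31'


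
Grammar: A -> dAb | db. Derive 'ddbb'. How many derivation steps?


Derivation: A => dAb => ddbb
Steps: 2


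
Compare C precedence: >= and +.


'+' is additive (level 9); '>=' is relational (level 7)
Higher level binds tighter
'+' has higher precedence than '>='


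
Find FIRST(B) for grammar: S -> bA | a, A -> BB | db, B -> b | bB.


Per alternative of B: FIRST(b) = {b}; FIRST(bB) = {b}
FIRST(B) = {b}


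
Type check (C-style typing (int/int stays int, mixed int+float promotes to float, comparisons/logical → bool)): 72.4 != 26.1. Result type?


Operand types: float != float
Rule: comparison yields bool
Result type: bool


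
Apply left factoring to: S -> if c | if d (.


Common prefix: 'if'
Factored: S -> if S', S' -> c | d (


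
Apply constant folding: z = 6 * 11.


6 * 11 = 66 at compile time
Optimized: z = 66


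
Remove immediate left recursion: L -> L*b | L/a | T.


Left-recursive alternatives: L*b, L/a; non-recursive: T
Introduce L': L -> TL', L' -> *bL' | /aL' | ε


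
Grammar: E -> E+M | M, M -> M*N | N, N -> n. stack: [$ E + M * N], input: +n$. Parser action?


handle 'M*N' on top
Action: reduce (M -> M*N)


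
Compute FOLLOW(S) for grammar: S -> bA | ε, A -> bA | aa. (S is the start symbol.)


$ ∈ FOLLOW(S). For each A -> αBβ: add FIRST(β)\{ε} to FOLLOW(B); if β nullable, add FOLLOW(A).
FOLLOW(S) = {$}


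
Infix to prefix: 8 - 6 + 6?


left-to-right (same/higher precedence on left): tree is (+ (- 8 6) 6)
Prefix: + - 8 6 6


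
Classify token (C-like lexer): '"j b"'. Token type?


Pattern: double-quoted sequence
Type: STRING_LITERAL


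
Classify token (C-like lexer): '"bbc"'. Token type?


Pattern: double-quoted sequence
Type: STRING_LITERAL


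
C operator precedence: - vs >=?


'-' is additive (level 9); '>=' is relational (level 7)
Higher level binds tighter
'-' has higher precedence than '>='


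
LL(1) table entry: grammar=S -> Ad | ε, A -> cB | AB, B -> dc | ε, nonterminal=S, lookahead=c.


For [S, c]: 'c' ∈ FIRST(Ad)
Entry: S -> Ad


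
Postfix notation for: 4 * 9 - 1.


Left to right (same or higher precedence on left)
Postfix: 4 9 * 1 -


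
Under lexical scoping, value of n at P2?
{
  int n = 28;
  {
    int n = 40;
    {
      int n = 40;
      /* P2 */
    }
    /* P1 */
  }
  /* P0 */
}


n declared in the same block as P2
n = 40


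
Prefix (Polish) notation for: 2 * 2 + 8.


left-to-right (same/higher precedence on left): tree is (+ (* 2 2) 8)
Prefix: + * 2 2 8


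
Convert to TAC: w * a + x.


Break into single-operator statements:
t1 = w * a
t2 = t1 + x


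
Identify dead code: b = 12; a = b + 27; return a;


b is read by a's definition; a is returned
No dead code


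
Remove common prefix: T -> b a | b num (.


Common prefix: 'b'
Factored: T -> b T', T' -> a | num (


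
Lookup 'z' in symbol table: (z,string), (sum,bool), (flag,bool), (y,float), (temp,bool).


Lookup 'z' → type string


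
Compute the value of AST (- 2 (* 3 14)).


Evaluate inner: (* 3 14) = 42
Evaluate root: (- 2 42) = -40
Result: -40


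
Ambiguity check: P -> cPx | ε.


balanced c^n…x^n: each string has a unique parse
Unambiguous


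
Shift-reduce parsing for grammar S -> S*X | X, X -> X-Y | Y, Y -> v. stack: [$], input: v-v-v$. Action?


no handle on stack; shift 'v'
Action: shift


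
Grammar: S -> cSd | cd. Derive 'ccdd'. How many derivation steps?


Derivation: S => cSd => ccdd
Steps: 2


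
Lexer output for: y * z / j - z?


Scan left to right, longest-match per lexeme
Tokens: ID(y), OP(*), ID(z), OP(/), ID(j), OP(-), ID(z)


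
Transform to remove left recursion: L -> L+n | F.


Left-recursive alternatives: L+n; non-recursive: F
Introduce L': L -> FL', L' -> +nL' | ε


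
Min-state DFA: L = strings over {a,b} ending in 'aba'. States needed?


Track the longest suffix of input matching a prefix of 'aba': 4 classes (prefixes of length 0..3)
Minimal DFA: 4 states


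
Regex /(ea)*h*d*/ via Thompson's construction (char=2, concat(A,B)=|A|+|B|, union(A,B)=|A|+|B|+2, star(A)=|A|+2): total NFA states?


Syntax tree has 4 char leaf(s), 0 union(s), 3 star(s)
chars contribute 4×2 = 8; each union adds +2; each star adds +2
Total: 8 + 0 + 6 = 14 states


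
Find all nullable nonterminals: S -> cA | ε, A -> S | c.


A nonterminal is nullable iff some alternative derives ε (directly, or every symbol in it is nullable)
Nullable: {A, S}


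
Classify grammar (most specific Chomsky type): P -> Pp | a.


Left-linear: every RHS is a terminal or one nonterminal followed by a terminal
Classification: Type 3 (Regular)


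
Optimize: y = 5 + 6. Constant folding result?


5 + 6 = 11 at compile time
Optimized: y = 11


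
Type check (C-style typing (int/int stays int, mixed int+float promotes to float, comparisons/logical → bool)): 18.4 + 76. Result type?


Operand types: float + int
Rule: mixed int/float promotes to float; int/int stays int
Result type: float


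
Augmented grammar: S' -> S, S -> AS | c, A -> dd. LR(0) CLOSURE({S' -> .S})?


Start: S' -> .S
For each item with dot before a nonterminal B, add B -> .γ for every B-production
Closure: [S' -> .S, S -> .AS, S -> .c, A -> .dd]


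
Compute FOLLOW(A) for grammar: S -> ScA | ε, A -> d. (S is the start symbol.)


$ ∈ FOLLOW(S). For each A -> αBβ: add FIRST(β)\{ε} to FOLLOW(B); if β nullable, add FOLLOW(A).
FOLLOW(A) = {$, c}


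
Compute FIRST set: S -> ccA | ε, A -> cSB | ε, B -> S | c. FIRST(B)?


Per alternative of B: FIRST(S) = {c, ε}; FIRST(c) = {c}
FIRST(B) = {c, ε}


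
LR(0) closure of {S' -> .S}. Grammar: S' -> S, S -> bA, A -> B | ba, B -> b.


Start: S' -> .S
For each item with dot before a nonterminal B, add B -> .γ for every B-production
Closure: [S' -> .S, S -> .bA]


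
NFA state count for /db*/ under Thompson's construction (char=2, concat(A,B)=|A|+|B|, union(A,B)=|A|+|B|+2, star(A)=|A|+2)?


Syntax tree has 2 char leaf(s), 0 union(s), 1 star(s)
chars contribute 2×2 = 4; each union adds +2; each star adds +2
Total: 4 + 0 + 2 = 6 states


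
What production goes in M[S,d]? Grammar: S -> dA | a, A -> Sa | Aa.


For [S, d]: 'd' ∈ FIRST(dA)
Entry: S -> dA


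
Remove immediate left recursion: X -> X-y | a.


Left-recursive alternatives: X-y; non-recursive: a
Introduce X': X -> aX', X' -> -yX' | ε


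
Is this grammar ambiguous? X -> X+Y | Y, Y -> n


precedence layered via separate nonterminal Y: deterministic
Unambiguous


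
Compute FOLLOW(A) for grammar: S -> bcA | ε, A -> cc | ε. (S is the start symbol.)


$ ∈ FOLLOW(S). For each A -> αBβ: add FIRST(β)\{ε} to FOLLOW(B); if β nullable, add FOLLOW(A).
FOLLOW(A) = {$}


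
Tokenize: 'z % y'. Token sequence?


Scan left to right, longest-match per lexeme
Tokens: ID(z), OP(%), ID(y)


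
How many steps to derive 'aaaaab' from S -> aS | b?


Derivation: S => aS => aaS => aaaS => aaaaS => aaaaaS => aaaaab
Steps: 6


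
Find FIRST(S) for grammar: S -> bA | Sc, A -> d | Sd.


Per alternative of S: FIRST(bA) = {b}; FIRST(Sc) = {b}
FIRST(S) = {b}


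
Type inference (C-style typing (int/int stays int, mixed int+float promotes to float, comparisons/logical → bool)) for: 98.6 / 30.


Operand types: float / int
Rule: mixed int/float promotes to float; int/int stays int
Result type: float


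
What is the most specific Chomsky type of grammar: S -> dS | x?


Right-linear: every RHS is a terminal or a terminal followed by one nonterminal
Classification: Type 3 (Regular)


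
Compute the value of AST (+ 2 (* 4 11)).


Evaluate inner: (* 4 11) = 44
Evaluate root: (+ 2 44) = 46
Result: 46


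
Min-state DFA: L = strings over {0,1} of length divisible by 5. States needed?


Track length mod 5: states 0..4, accept at 0
Minimal DFA: 5 states


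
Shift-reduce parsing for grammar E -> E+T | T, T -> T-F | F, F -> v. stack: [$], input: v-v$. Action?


no handle on stack; shift 'v'
Action: shift


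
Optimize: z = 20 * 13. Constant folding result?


20 * 13 = 260 at compile time
Optimized: z = 260


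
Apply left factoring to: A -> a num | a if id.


Common prefix: 'a'
Factored: A -> a A', A' -> num | if id


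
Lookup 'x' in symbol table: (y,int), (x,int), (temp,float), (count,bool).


Lookup 'x' → type int


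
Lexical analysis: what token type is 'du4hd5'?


Pattern: letter/underscore followed by alphanumerics, not a keyword
Type: IDENTIFIER


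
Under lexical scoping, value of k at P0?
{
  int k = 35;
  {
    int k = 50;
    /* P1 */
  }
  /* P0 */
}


k declared in the same block as P0
k = 35


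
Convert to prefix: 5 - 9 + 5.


left-to-right (same/higher precedence on left): tree is (+ (- 5 9) 5)
Prefix: + - 5 9 5


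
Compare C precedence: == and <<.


'<<' is shift (level 8); '==' is equality (level 6)
Higher level binds tighter
'<<' has higher precedence than '=='


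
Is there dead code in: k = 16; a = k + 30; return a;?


k is read by a's definition; a is returned
No dead code


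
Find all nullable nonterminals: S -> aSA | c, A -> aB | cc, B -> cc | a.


A nonterminal is nullable iff some alternative derives ε (directly, or every symbol in it is nullable)
Nullable: {}


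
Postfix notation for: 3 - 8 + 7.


Left to right (same or higher precedence on left)
Postfix: 3 8 - 7 +


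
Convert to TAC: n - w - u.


Break into single-operator statements:
t1 = n - w
t2 = t1 - u


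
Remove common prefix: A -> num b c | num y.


Common prefix: 'num'
Factored: A -> num A', A' -> b c | y


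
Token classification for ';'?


Pattern: delimiter/punctuation
Type: PUNCTUATION


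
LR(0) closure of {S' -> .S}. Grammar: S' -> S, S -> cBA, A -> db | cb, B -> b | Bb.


Start: S' -> .S
For each item with dot before a nonterminal B, add B -> .γ for every B-production
Closure: [S' -> .S, S -> .cBA]


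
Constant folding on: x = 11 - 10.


11 - 10 = 1 at compile time
Optimized: x = 1


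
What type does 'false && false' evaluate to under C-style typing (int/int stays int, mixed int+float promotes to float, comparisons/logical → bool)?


Operand types: bool && bool
Rule: logical operators take bool operands and yield bool
Result type: bool


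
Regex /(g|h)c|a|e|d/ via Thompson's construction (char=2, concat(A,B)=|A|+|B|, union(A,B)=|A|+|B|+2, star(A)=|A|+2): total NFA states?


Syntax tree has 6 char leaf(s), 4 union(s), 0 star(s)
chars contribute 6×2 = 12; each union adds +2; each star adds +2
Total: 12 + 8 + 0 = 20 states


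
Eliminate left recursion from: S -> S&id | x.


Left-recursive alternatives: S&id; non-recursive: x
Introduce S': S -> xS', S' -> &idS' | ε


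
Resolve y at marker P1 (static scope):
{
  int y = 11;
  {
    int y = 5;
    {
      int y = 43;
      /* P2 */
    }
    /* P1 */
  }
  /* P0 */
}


y declared in the same block as P1
y = 5


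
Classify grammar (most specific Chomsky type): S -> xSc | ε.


Single nonterminal LHS, but x^n c^n is not regular
Classification: Type 2 (Context-Free)


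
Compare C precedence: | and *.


'*' is multiplicative (level 10); '|' is bitwise OR (level 3)
Higher level binds tighter
'*' has higher precedence than '|'


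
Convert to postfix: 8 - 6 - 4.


Left to right (same or higher precedence on left)
Postfix: 8 6 - 4 -


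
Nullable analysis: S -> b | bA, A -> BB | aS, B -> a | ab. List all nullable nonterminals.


A nonterminal is nullable iff some alternative derives ε (directly, or every symbol in it is nullable)
Nullable: {}


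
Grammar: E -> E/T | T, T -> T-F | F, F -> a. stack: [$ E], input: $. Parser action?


start symbol E on stack, input exhausted
Action: accept


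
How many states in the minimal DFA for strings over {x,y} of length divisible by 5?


Track length mod 5: states 0..4, accept at 0
Minimal DFA: 5 states


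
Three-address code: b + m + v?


Break into single-operator statements:
t1 = b + m
t2 = t1 + v


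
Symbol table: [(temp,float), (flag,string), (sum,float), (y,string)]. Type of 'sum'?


Lookup 'sum' → type float


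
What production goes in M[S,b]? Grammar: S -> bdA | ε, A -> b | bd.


For [S, b]: 'b' ∈ FIRST(bdA)
Entry: S -> bdA


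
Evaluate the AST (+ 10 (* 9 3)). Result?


Evaluate inner: (* 9 3) = 27
Evaluate root: (+ 10 27) = 37
Result: 37


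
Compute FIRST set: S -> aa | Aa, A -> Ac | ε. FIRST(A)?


Per alternative of A: FIRST(Ac) = {c}; FIRST(ε) = {ε}
FIRST(A) = {c, ε}


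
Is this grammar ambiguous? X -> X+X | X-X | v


'v+v-v' has two parse trees (no precedence encoded between + and -)
Ambiguous


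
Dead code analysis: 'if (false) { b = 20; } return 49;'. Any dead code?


condition is constant false, so the whole block is unreachable
Dead: 'if (false) { b = 20; }'


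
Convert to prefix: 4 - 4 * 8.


'*' binds tighter: tree is (- 4 (* 4 8))
Prefix: - 4 * 4 8


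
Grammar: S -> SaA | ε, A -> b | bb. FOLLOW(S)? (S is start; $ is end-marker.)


$ ∈ FOLLOW(S). For each A -> αBβ: add FIRST(β)\{ε} to FOLLOW(B); if β nullable, add FOLLOW(A).
FOLLOW(S) = {$, a}


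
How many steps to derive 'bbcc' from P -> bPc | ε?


Derivation: P => bPc => bbPcc => bbcc
Steps: 3


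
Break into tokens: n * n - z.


Scan left to right, longest-match per lexeme
Tokens: ID(n), OP(*), ID(n), OP(-), ID(z)


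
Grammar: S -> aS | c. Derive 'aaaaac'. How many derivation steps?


Derivation: S => aS => aaS => aaaS => aaaaS => aaaaaS => aaaaac
Steps: 6


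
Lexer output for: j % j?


Scan left to right, longest-match per lexeme
Tokens: ID(j), OP(%), ID(j)


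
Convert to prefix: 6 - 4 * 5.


'*' binds tighter: tree is (- 6 (* 4 5))
Prefix: - 6 * 4 5


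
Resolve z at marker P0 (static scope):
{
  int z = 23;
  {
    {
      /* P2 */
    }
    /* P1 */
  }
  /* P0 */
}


z declared in the same block as P0
z = 23


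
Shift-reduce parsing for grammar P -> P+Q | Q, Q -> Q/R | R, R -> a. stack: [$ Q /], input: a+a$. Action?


no handle; shift 'a'
Action: shift


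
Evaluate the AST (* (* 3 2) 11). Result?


Evaluate inner: (* 3 2) = 6
Evaluate root: (* 6 11) = 66
Result: 66


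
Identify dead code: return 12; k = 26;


statement follows a return and is unreachable
Dead: 'k = 26'


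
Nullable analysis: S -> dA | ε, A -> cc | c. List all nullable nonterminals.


A nonterminal is nullable iff some alternative derives ε (directly, or every symbol in it is nullable)
Nullable: {S}


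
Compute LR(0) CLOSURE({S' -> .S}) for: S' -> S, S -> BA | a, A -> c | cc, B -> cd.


Start: S' -> .S
For each item with dot before a nonterminal B, add B -> .γ for every B-production
Closure: [S' -> .S, S -> .BA, S -> .a, B -> .cd]


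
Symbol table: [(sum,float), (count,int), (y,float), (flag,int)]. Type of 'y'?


Lookup 'y' → type float


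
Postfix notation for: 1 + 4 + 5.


Left to right (same or higher precedence on left)
Postfix: 1 4 + 5 +


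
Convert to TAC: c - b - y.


Break into single-operator statements:
t1 = c - b
t2 = t1 - y


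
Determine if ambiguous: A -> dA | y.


right-linear, alternatives start with distinct terminals 'd' vs 'y': unique leftmost derivation
Unambiguous


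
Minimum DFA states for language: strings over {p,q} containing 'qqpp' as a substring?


KMP-style automaton: 4 progress states + 1 absorbing accept = 5
Minimal DFA: 5 states


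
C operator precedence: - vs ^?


'-' is additive (level 9); '^' is bitwise XOR (level 4)
Higher level binds tighter
'-' has higher precedence than '^'


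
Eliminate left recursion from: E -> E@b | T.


Left-recursive alternatives: E@b; non-recursive: T
Introduce E': E -> TE', E' -> @bE' | ε


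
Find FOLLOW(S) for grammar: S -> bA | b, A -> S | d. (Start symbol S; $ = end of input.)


$ ∈ FOLLOW(S). For each A -> αBβ: add FIRST(β)\{ε} to FOLLOW(B); if β nullable, add FOLLOW(A).
FOLLOW(S) = {$}


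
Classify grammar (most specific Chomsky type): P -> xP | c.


Right-linear: every RHS is a terminal or a terminal followed by one nonterminal
Classification: Type 3 (Regular)


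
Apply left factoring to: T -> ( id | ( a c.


Common prefix: '('
Factored: T -> ( T', T' -> id | a c


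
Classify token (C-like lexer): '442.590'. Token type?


Pattern: digits with a decimal point
Type: FLOAT_LITERAL


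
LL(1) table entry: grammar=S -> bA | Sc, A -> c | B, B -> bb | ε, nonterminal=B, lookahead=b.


For [B, b]: 'b' ∈ FIRST(bb)
Entry: B -> bb


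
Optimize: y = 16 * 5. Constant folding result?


16 * 5 = 80 at compile time
Optimized: y = 80


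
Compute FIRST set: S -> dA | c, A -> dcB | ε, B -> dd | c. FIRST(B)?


Per alternative of B: FIRST(dd) = {d}; FIRST(c) = {c}
FIRST(B) = {c, d}


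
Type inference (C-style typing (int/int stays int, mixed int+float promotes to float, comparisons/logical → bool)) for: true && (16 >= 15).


Operand types: bool && bool
Rule: logical operators take bool operands and yield bool
Result type: bool


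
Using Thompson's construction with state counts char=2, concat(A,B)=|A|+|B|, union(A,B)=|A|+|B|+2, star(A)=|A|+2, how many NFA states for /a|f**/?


Syntax tree has 2 char leaf(s), 1 union(s), 2 star(s)
chars contribute 2×2 = 4; each union adds +2; each star adds +2
Total: 4 + 2 + 4 = 10 states


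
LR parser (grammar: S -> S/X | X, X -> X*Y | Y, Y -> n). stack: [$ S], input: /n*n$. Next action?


shift '/' to continue S -> S/X
Action: shift


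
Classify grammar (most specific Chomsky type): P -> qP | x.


Right-linear: every RHS is a terminal or a terminal followed by one nonterminal
Classification: Type 3 (Regular)


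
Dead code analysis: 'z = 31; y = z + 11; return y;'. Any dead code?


z is read by y's definition; y is returned
No dead code


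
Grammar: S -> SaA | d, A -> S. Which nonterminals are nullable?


A nonterminal is nullable iff some alternative derives ε (directly, or every symbol in it is nullable)
Nullable: {}


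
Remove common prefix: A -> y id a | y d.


Common prefix: 'y'
Factored: A -> y A', A' -> id a | d


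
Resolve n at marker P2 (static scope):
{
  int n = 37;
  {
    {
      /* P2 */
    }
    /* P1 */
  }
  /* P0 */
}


P2's block does not declare n; resolves to the enclosing declaration at depth 0
n = 37


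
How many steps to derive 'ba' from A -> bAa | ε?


Derivation: A => bAa => ba
Steps: 2


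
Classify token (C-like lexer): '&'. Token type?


Pattern: operator symbol
Type: OPERATOR


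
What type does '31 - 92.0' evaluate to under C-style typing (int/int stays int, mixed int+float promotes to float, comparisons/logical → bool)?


Operand types: int - float
Rule: mixed int/float promotes to float; int/int stays int
Result type: float


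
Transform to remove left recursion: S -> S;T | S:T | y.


Left-recursive alternatives: S;T, S:T; non-recursive: y
Introduce S': S -> yS', S' -> ;TS' | :TS' | ε


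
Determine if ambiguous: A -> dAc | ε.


balanced d^n…c^n: each string has a unique parse
Unambiguous


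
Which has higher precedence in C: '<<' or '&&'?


'<<' is shift (level 8); '&&' is logical AND (level 2)
Higher level binds tighter
'<<' has higher precedence than '&&'


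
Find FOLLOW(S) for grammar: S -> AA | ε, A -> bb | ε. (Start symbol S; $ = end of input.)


$ ∈ FOLLOW(S). For each A -> αBβ: add FIRST(β)\{ε} to FOLLOW(B); if β nullable, add FOLLOW(A).
FOLLOW(S) = {$}


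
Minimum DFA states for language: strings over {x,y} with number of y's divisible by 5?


Track (count of y) mod 5: states 0..4, accept at 0
Minimal DFA: 5 states


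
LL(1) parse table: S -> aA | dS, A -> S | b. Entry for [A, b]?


For [A, b]: 'b' ∈ FIRST(b)
Entry: A -> b


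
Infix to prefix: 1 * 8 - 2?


left-to-right (same/higher precedence on left): tree is (- (* 1 8) 2)
Prefix: - * 1 8 2


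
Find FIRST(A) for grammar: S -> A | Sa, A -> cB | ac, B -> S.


Per alternative of A: FIRST(cB) = {c}; FIRST(ac) = {a}
FIRST(A) = {a, c}


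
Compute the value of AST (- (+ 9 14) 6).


Evaluate inner: (+ 9 14) = 23
Evaluate root: (- 23 6) = 17
Result: 17


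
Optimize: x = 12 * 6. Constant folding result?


12 * 6 = 72 at compile time
Optimized: x = 72


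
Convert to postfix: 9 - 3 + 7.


Left to right (same or higher precedence on left)
Postfix: 9 3 - 7 +


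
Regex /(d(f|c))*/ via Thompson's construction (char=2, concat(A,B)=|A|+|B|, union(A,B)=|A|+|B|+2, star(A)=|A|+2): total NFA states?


Syntax tree has 3 char leaf(s), 1 union(s), 1 star(s)
chars contribute 3×2 = 6; each union adds +2; each star adds +2
Total: 6 + 2 + 2 = 10 states


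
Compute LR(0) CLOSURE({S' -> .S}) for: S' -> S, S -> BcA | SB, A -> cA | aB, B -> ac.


Start: S' -> .S
For each item with dot before a nonterminal B, add B -> .γ for every B-production
Closure: [S' -> .S, S -> .BcA, S -> .SB, B -> .ac]


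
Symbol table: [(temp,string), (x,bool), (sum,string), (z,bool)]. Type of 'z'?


Lookup 'z' → type bool


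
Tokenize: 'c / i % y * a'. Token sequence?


Scan left to right, longest-match per lexeme
Tokens: ID(c), OP(/), ID(i), OP(%), ID(y), OP(*), ID(a)


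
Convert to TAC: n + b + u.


Break into single-operator statements:
t1 = n + b
t2 = t1 + u


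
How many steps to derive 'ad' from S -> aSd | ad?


Derivation: S => ad
Steps: 1


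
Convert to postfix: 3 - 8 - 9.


Left to right (same or higher precedence on left)
Postfix: 3 8 - 9 -


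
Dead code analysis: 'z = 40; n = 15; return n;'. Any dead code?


z is assigned but never read
Dead: 'z = 40'


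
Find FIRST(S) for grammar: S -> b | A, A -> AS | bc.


Per alternative of S: FIRST(b) = {b}; FIRST(A) = {b}
FIRST(S) = {b}


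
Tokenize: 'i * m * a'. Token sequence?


Scan left to right, longest-match per lexeme
Tokens: ID(i), OP(*), ID(m), OP(*), ID(a)


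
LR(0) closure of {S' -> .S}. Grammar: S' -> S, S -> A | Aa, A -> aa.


Start: S' -> .S
For each item with dot before a nonterminal B, add B -> .γ for every B-production
Closure: [S' -> .S, S -> .A, S -> .Aa, A -> .aa]


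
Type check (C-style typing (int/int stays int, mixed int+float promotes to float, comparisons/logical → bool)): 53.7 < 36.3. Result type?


Operand types: float < float
Rule: comparison yields bool
Result type: bool


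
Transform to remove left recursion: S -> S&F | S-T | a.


Left-recursive alternatives: S&F, S-T; non-recursive: a
Introduce S': S -> aS', S' -> &FS' | -TS' | ε


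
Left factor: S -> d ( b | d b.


Common prefix: 'd'
Factored: S -> d S', S' -> ( b | b


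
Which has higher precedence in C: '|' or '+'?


'+' is additive (level 9); '|' is bitwise OR (level 3)
Higher level binds tighter
'+' has higher precedence than '|'


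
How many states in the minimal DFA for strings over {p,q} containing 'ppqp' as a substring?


KMP-style automaton: 4 progress states + 1 absorbing accept = 5
Minimal DFA: 5 states


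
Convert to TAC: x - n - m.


Break into single-operator statements:
t1 = x - n
t2 = t1 - m


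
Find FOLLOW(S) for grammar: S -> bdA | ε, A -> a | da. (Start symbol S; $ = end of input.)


$ ∈ FOLLOW(S). For each A -> αBβ: add FIRST(β)\{ε} to FOLLOW(B); if β nullable, add FOLLOW(A).
FOLLOW(S) = {$}


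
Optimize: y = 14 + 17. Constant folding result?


14 + 17 = 31 at compile time
Optimized: y = 31


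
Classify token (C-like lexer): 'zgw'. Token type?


Pattern: letter/underscore followed by alphanumerics, not a keyword
Type: IDENTIFIER


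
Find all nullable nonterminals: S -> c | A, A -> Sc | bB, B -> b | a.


A nonterminal is nullable iff some alternative derives ε (directly, or every symbol in it is nullable)
Nullable: {}


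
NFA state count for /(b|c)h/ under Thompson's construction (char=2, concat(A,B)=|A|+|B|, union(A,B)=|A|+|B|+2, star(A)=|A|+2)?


Syntax tree has 3 char leaf(s), 1 union(s), 0 star(s)
chars contribute 3×2 = 6; each union adds +2; each star adds +2
Total: 6 + 2 + 0 = 8 states
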